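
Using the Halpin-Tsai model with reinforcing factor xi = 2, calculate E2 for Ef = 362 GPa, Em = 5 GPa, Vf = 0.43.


eta = (Ef/Em - 1)/(Ef/Em + xi) = (72.4 - 1)/(72.4 + 2) = 0.9597
E2 = Em*(1+xi*eta*Vf)/(1-eta*Vf) = 15.54 GPa

15.54 GPa


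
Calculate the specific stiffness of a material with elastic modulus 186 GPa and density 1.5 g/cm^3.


Specific stiffness = E/rho = 186/1.5 = 124.0 GPa/(g/cm^3)

124.0 GPa/(g/cm^3)


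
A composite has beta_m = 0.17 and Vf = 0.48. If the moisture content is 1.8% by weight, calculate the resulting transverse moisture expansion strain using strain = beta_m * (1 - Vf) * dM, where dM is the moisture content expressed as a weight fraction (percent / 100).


dM = 1.8/100 = 0.018
strain = beta_m * (1-Vf) * dM = 0.17 * 0.52 * 0.018 = 0.0015912

0.0015912


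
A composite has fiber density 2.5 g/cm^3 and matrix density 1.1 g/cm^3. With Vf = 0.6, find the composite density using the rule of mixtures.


rho_c = rho_f*Vf + rho_m*(1-Vf) = 2.5*0.6 + 1.1*0.4 = 1.94 g/cm^3

1.94 g/cm^3


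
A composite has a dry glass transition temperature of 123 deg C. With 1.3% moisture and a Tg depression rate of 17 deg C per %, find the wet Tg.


Tg_wet = Tg_dry - k*moisture = 123 - 17*1.3 = 100.9 deg C

100.9 deg C


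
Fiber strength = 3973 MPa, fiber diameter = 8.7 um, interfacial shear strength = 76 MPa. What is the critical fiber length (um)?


Lc = sigma_f * d / (2 * tau_i) = 3973 * 8.7 / (2 * 76) = 227.4 um

227.4 um


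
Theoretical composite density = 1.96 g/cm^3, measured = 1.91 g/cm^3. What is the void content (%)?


Void% = (rho_theo - rho_actual)/rho_theo * 100 = (1.96 - 1.91)/1.96 * 100 = 2.55%

2.55%


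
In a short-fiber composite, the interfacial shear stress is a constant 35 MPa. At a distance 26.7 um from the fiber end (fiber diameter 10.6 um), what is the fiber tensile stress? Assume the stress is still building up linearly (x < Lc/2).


Force balance: sigma_f * (pi*d^2/4) = tau * (pi*d) * x  ->  sigma_f = 4 * tau * x / d
sigma_f = 4 * 35 * 26.7 / 10.6 = 352.6 MPa

352.6 MPa


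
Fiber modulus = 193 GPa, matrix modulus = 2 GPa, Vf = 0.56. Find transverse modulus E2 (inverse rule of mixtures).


1/E2 = Vf/Ef + (1-Vf)/Em = 0.56/193 + 0.44/2
E2 = 4.49 GPa

4.49 GPa


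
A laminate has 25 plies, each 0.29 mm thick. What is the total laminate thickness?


h = n * t_ply = 25 * 0.29 = 7.25 mm

7.25 mm


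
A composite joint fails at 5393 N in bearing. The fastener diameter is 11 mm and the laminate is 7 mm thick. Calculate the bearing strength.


sigma_br = F/(d*h) = 5393/(11*7) = 70.0 MPa

70.0 MPa


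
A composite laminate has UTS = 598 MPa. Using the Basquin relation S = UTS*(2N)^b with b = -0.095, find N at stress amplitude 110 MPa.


N = 0.5 * (S/UTS)^(1/b) = 0.5 * (110/598)^(1/-0.095) = 2.7483e+07 cycles

2.7483e+07 cycles


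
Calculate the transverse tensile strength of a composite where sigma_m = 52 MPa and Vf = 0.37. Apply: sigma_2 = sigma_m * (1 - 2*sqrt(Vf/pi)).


factor = 1 - 2*sqrt(0.37/pi) = 0.3136
sigma_2 = 52 * 0.3136 = 16.31 MPa

16.31 MPa


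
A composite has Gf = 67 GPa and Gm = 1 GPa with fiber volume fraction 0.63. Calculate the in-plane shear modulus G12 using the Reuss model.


1/G12 = Vf/Gf + (1-Vf)/Gm = 0.63/67 + 0.37/1
G12 = 2.64 GPa

2.64 GPa


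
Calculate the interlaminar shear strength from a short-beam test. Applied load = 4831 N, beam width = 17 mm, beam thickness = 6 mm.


ILSS = 3F/(4bh) = 3*4831/(4*17*6) = 35.52 MPa

35.52 MPa


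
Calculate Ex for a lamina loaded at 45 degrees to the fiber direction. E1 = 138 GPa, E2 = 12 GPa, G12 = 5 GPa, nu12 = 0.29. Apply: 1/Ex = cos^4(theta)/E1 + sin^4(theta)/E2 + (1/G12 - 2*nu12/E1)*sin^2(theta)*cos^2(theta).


cos^4(45) = 0.25, sin^4(45) = 0.25, sin^2(45)*cos^2(45) = 0.25
1/G12 - 2*nu12/E1 = 1/5 - 2*0.29/138 = 0.195797 GPa^-1
1/Ex = 0.25/138 + 0.25/12 + 0.195797*0.25 = 0.0715942 GPa^-1
Ex = 13.97 GPa

13.97 GPa


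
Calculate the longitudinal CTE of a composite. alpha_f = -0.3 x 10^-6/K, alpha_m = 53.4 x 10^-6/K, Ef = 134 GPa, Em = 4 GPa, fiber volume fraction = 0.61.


E1 = Ef*Vf + Em*(1-Vf) = 83.3
alpha_1 = (alpha_f*Ef*Vf + alpha_m*Em*(1-Vf))/E1 = 0.71 x 10^-6/K

0.71 x 10^-6/K


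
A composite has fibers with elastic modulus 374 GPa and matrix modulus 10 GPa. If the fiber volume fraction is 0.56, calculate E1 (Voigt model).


E1 = Ef*Vf + Em*(1-Vf) = 374*0.56 + 10*0.44 = 213.84 GPa

213.84 GPa


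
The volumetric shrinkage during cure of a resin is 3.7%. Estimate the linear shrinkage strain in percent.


Linear shrinkage ≈ vol_shrink/3 = 3.7/3 = 1.233%

1.233%


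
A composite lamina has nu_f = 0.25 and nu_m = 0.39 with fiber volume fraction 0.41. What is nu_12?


nu_12 = nu_f*Vf + nu_m*(1-Vf) = 0.25*0.41 + 0.39*0.59 = 0.3326

0.3326


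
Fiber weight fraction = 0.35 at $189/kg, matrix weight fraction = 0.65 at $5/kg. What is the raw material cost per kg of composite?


Cost = cost_f*Wf + cost_m*Wm = 189*0.35 + 5*0.65 = $69.4/kg

$69.4/kg


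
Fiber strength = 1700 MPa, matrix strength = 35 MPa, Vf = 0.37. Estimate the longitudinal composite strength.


sigma_1 = sigma_f*Vf + sigma_m*(1-Vf) = 1700*0.37 + 35*0.63 = 651.1 MPa

651.1 MPa


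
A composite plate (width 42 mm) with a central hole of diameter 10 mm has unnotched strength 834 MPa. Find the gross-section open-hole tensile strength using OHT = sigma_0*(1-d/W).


OHT = sigma_0*(1-d/W) = 834*(1-10/42) = 635.4 MPa

635.4 MPa


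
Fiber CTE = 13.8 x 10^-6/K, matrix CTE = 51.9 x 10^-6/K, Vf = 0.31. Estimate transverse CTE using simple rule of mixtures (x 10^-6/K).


alpha_2 = alpha_f*Vf + alpha_m*(1-Vf) = 13.8*0.31 + 51.9*0.69 = 40.1 x 10^-6/K

40.1 x 10^-6/K


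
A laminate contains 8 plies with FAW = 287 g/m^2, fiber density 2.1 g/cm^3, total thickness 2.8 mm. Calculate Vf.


Vf = n * FAW / (rho_f * h * 1000) = 8 * 287 / (2.1 * 2.8 * 1000) = 0.3905

0.3905


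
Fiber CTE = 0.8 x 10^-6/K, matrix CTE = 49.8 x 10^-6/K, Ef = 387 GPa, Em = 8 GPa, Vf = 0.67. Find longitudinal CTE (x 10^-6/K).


E1 = Ef*Vf + Em*(1-Vf) = 261.93
alpha_1 = (alpha_f*Ef*Vf + alpha_m*Em*(1-Vf))/E1 = 1.29 x 10^-6/K

1.29 x 10^-6/K


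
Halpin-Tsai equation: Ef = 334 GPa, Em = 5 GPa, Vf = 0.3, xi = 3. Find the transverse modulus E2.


eta = (Ef/Em - 1)/(Ef/Em + xi) = (66.8 - 1)/(66.8 + 3) = 0.9427
E2 = Em*(1+xi*eta*Vf)/(1-eta*Vf) = 12.89 GPa

12.89 GPa


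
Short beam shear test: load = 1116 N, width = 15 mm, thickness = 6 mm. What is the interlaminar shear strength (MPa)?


ILSS = 3F/(4bh) = 3*1116/(4*15*6) = 9.3 MPa

9.3 MPa


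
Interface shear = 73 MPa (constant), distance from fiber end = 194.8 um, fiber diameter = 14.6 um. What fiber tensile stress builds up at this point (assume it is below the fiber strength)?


Force balance: sigma_f * (pi*d^2/4) = tau * (pi*d) * x  ->  sigma_f = 4 * tau * x / d
sigma_f = 4 * 73 * 194.8 / 14.6 = 3896.0 MPa

3896.0 MPa


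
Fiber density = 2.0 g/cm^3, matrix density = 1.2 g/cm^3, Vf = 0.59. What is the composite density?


rho_c = rho_f*Vf + rho_m*(1-Vf) = 2.0*0.59 + 1.2*0.41 = 1.672 g/cm^3

1.672 g/cm^3


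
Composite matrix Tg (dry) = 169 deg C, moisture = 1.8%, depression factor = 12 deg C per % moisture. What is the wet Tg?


Tg_wet = Tg_dry - k*moisture = 169 - 12*1.8 = 147.4 deg C

147.4 deg C


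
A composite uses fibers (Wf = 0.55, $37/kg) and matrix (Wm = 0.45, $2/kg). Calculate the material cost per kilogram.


Cost = cost_f*Wf + cost_m*Wm = 37*0.55 + 2*0.45 = $21.25/kg

$21.25/kg


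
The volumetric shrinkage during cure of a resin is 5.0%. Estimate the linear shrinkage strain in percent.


Linear shrinkage ≈ vol_shrink/3 = 5.0/3 = 1.667%

1.667%


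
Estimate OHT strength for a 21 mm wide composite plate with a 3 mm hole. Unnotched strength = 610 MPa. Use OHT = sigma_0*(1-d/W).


OHT = sigma_0*(1-d/W) = 610*(1-3/21) = 522.9 MPa

522.9 MPa


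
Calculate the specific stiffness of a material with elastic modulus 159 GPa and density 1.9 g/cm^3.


Specific stiffness = E/rho = 159/1.9 = 83.7 GPa/(g/cm^3)

83.7 GPa/(g/cm^3)


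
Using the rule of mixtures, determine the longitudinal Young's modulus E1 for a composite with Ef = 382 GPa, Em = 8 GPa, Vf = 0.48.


E1 = Ef*Vf + Em*(1-Vf) = 382*0.48 + 8*0.52 = 187.52 GPa

187.52 GPa


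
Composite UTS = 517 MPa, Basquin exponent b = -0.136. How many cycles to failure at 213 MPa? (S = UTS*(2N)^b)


N = 0.5 * (S/UTS)^(1/b) = 0.5 * (213/517)^(1/-0.136) = 339.3658 cycles

339.3658 cycles


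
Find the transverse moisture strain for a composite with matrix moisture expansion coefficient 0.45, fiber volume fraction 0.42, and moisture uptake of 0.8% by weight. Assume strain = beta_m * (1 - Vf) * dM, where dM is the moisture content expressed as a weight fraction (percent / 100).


dM = 0.8/100 = 0.008
strain = beta_m * (1-Vf) * dM = 0.45 * 0.58 * 0.008 = 0.002088

0.002088


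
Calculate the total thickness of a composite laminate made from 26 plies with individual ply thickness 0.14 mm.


h = n * t_ply = 26 * 0.14 = 3.64 mm

3.64 mm


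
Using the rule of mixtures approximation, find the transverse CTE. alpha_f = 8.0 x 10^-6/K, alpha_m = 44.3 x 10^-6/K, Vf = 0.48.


alpha_2 = alpha_f*Vf + alpha_m*(1-Vf) = 8.0*0.48 + 44.3*0.52 = 26.9 x 10^-6/K

26.9 x 10^-6/K


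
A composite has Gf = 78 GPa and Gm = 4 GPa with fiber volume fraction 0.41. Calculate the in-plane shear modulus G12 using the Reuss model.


1/G12 = Vf/Gf + (1-Vf)/Gm = 0.41/78 + 0.59/4
G12 = 6.55 GPa

6.55 GPa


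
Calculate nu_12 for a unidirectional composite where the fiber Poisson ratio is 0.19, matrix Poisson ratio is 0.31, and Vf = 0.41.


nu_12 = nu_f*Vf + nu_m*(1-Vf) = 0.19*0.41 + 0.31*0.59 = 0.2608

0.2608


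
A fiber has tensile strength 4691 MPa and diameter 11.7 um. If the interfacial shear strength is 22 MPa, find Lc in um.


Lc = sigma_f * d / (2 * tau_i) = 4691 * 11.7 / (2 * 22) = 1247.4 um

1247.4 um


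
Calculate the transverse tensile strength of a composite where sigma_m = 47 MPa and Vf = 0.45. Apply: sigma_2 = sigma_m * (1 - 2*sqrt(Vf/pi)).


factor = 1 - 2*sqrt(0.45/pi) = 0.2431
sigma_2 = 47 * 0.2431 = 11.42 MPa

11.42 MPa


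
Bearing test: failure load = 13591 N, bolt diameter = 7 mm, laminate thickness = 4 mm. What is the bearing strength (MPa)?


sigma_br = F/(d*h) = 13591/(7*4) = 485.4 MPa

485.4 MPa


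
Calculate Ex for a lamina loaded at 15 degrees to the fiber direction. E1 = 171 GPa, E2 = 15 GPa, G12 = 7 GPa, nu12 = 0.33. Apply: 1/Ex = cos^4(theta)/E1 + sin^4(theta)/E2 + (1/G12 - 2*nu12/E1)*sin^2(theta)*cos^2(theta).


cos^4(15) = 0.870513, sin^4(15) = 0.004487, sin^2(15)*cos^2(15) = 0.0625
1/G12 - 2*nu12/E1 = 1/7 - 2*0.33/171 = 0.138997 GPa^-1
1/Ex = 0.870513/171 + 0.004487/15 + 0.138997*0.0625 = 0.0140772 GPa^-1
Ex = 71.04 GPa

71.04 GPa


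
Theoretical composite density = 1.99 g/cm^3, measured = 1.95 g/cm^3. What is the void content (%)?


Void% = (rho_theo - rho_actual)/rho_theo * 100 = (1.99 - 1.95)/1.99 * 100 = 2.01%

2.01%


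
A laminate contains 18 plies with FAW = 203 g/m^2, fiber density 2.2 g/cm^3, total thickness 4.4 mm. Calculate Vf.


Vf = n * FAW / (rho_f * h * 1000) = 18 * 203 / (2.2 * 4.4 * 1000) = 0.3775

0.3775


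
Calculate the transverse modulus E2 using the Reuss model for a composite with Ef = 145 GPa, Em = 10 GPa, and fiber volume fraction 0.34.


1/E2 = Vf/Ef + (1-Vf)/Em = 0.34/145 + 0.66/10
E2 = 14.63 GPa

14.63 GPa


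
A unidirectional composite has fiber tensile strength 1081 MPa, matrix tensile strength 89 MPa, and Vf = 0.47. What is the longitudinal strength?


sigma_1 = sigma_f*Vf + sigma_m*(1-Vf) = 1081*0.47 + 89*0.53 = 555.2 MPa

555.2 MPa


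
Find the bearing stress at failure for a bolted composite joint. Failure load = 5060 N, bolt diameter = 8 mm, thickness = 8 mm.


sigma_br = F/(d*h) = 5060/(8*8) = 79.1 MPa

79.1 MPa


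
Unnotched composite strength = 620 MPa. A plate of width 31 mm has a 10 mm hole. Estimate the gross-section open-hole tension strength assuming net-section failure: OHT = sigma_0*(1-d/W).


OHT = sigma_0*(1-d/W) = 620*(1-10/31) = 420.0 MPa

420.0 MPa


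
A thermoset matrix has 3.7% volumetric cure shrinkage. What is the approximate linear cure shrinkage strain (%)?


Linear shrinkage ≈ vol_shrink/3 = 3.7/3 = 1.233%

1.233%


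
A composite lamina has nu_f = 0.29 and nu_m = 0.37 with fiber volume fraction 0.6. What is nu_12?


nu_12 = nu_f*Vf + nu_m*(1-Vf) = 0.29*0.6 + 0.37*0.4 = 0.322

0.322


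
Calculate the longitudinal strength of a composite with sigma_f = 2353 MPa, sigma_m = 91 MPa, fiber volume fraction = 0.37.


sigma_1 = sigma_f*Vf + sigma_m*(1-Vf) = 2353*0.37 + 91*0.63 = 927.9 MPa

927.9 MPa


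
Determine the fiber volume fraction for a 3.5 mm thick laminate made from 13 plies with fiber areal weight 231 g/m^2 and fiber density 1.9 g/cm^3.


Vf = n * FAW / (rho_f * h * 1000) = 13 * 231 / (1.9 * 3.5 * 1000) = 0.4516

0.4516


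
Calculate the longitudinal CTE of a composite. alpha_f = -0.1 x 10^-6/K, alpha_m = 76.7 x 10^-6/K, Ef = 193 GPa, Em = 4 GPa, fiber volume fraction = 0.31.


E1 = Ef*Vf + Em*(1-Vf) = 62.59
alpha_1 = (alpha_f*Ef*Vf + alpha_m*Em*(1-Vf))/E1 = 3.29 x 10^-6/K

3.29 x 10^-6/K


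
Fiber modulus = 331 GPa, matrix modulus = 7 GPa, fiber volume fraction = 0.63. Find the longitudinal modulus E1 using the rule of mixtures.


E1 = Ef*Vf + Em*(1-Vf) = 331*0.63 + 7*0.37 = 211.12 GPa

211.12 GPa


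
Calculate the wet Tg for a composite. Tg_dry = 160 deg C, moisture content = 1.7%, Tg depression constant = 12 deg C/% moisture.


Tg_wet = Tg_dry - k*moisture = 160 - 12*1.7 = 139.6 deg C

139.6 deg C


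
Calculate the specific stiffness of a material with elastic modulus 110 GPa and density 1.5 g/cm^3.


Specific stiffness = E/rho = 110/1.5 = 73.3 GPa/(g/cm^3)

73.3 GPa/(g/cm^3)


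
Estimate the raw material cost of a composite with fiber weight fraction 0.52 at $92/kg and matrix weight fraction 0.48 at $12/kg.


Cost = cost_f*Wf + cost_m*Wm = 92*0.52 + 12*0.48 = $53.6/kg

$53.6/kg


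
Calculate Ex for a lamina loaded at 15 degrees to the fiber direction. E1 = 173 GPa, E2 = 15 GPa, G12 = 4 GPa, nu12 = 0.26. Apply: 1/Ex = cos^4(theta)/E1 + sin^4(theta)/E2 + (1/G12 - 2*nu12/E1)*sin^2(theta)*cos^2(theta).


cos^4(15) = 0.870513, sin^4(15) = 0.004487, sin^2(15)*cos^2(15) = 0.0625
1/G12 - 2*nu12/E1 = 1/4 - 2*0.26/173 = 0.246994 GPa^-1
1/Ex = 0.870513/173 + 0.004487/15 + 0.246994*0.0625 = 0.0207682 GPa^-1
Ex = 48.15 GPa

48.15 GPa


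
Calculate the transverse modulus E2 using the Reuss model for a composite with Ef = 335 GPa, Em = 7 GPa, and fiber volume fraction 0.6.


1/E2 = Vf/Ef + (1-Vf)/Em = 0.6/335 + 0.4/7
E2 = 16.97 GPa

16.97 GPa


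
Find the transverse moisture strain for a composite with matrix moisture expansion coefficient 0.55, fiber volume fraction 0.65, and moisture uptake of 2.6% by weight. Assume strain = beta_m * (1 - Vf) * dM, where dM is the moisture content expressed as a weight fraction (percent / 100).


dM = 2.6/100 = 0.026
strain = beta_m * (1-Vf) * dM = 0.55 * 0.35 * 0.026 = 0.005005

0.005005


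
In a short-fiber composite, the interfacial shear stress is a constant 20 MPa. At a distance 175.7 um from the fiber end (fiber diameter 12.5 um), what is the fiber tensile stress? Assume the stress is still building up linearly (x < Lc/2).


Force balance: sigma_f * (pi*d^2/4) = tau * (pi*d) * x  ->  sigma_f = 4 * tau * x / d
sigma_f = 4 * 20 * 175.7 / 12.5 = 1124.5 MPa

1124.5 MPa


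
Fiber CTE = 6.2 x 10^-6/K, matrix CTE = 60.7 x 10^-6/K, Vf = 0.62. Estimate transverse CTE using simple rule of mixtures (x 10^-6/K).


alpha_2 = alpha_f*Vf + alpha_m*(1-Vf) = 6.2*0.62 + 60.7*0.38 = 26.9 x 10^-6/K

26.9 x 10^-6/K


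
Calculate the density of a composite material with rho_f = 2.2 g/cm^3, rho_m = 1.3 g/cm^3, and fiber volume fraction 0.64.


rho_c = rho_f*Vf + rho_m*(1-Vf) = 2.2*0.64 + 1.3*0.36 = 1.876 g/cm^3

1.876 g/cm^3


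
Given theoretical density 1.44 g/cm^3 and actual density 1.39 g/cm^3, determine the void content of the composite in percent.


Void% = (rho_theo - rho_actual)/rho_theo * 100 = (1.44 - 1.39)/1.44 * 100 = 3.47%

3.47%


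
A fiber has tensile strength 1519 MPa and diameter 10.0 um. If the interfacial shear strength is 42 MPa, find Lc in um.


Lc = sigma_f * d / (2 * tau_i) = 1519 * 10.0 / (2 * 42) = 180.8 um

180.8 um


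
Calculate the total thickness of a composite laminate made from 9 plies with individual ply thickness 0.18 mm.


h = n * t_ply = 9 * 0.18 = 1.62 mm

1.62 mm


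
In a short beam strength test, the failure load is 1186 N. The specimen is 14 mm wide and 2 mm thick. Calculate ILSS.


ILSS = 3F/(4bh) = 3*1186/(4*14*2) = 31.77 MPa

31.77 MPa


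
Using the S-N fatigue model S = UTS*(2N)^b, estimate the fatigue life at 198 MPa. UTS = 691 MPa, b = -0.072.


N = 0.5 * (S/UTS)^(1/b) = 0.5 * (198/691)^(1/-0.072) = 1.7300e+07 cycles

1.7300e+07 cycles


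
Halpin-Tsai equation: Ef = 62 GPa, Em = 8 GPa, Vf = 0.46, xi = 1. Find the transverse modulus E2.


eta = (Ef/Em - 1)/(Ef/Em + xi) = (7.75 - 1)/(7.75 + 1) = 0.7714
E2 = Em*(1+xi*eta*Vf)/(1-eta*Vf) = 16.8 GPa

16.8 GPa


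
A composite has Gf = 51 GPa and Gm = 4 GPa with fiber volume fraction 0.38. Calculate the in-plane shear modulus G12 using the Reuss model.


1/G12 = Vf/Gf + (1-Vf)/Gm = 0.38/51 + 0.62/4
G12 = 6.16 GPa

6.16 GPa


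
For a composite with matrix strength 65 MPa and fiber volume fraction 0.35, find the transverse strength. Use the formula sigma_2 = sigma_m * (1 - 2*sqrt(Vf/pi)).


factor = 1 - 2*sqrt(0.35/pi) = 0.3324
sigma_2 = 65 * 0.3324 = 21.61 MPa

21.61 MPa


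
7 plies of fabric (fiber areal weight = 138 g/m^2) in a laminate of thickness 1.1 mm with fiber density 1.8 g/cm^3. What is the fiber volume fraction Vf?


Vf = n * FAW / (rho_f * h * 1000) = 7 * 138 / (1.8 * 1.1 * 1000) = 0.4879

0.4879


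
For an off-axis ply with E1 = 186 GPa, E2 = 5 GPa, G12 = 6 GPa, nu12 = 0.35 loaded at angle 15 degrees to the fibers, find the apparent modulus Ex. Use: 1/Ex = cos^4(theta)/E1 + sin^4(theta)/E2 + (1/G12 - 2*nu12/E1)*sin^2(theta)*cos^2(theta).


cos^4(15) = 0.870513, sin^4(15) = 0.004487, sin^2(15)*cos^2(15) = 0.0625
1/G12 - 2*nu12/E1 = 1/6 - 2*0.35/186 = 0.162903 GPa^-1
1/Ex = 0.870513/186 + 0.004487/5 + 0.162903*0.0625 = 0.0157591 GPa^-1
Ex = 63.46 GPa

63.46 GPa


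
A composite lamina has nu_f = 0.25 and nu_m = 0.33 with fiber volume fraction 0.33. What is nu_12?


nu_12 = nu_f*Vf + nu_m*(1-Vf) = 0.25*0.33 + 0.33*0.67 = 0.3036

0.3036


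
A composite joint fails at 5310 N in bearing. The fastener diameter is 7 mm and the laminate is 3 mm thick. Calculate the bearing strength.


sigma_br = F/(d*h) = 5310/(7*3) = 252.9 MPa

252.9 MPa


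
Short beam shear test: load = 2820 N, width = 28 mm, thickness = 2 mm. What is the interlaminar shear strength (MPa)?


ILSS = 3F/(4bh) = 3*2820/(4*28*2) = 37.77 MPa

37.77 MPa


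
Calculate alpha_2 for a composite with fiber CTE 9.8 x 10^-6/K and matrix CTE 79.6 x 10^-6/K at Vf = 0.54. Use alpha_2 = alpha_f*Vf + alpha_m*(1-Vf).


alpha_2 = alpha_f*Vf + alpha_m*(1-Vf) = 9.8*0.54 + 79.6*0.46 = 41.9 x 10^-6/K

41.9 x 10^-6/K


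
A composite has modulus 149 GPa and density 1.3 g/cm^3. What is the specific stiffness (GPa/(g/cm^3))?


Specific stiffness = E/rho = 149/1.3 = 114.6 GPa/(g/cm^3)

114.6 GPa/(g/cm^3)


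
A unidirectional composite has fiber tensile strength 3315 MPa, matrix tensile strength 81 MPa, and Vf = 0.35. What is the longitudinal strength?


sigma_1 = sigma_f*Vf + sigma_m*(1-Vf) = 3315*0.35 + 81*0.65 = 1212.9 MPa

1212.9 MPa


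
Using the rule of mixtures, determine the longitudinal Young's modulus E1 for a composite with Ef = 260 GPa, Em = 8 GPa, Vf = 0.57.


E1 = Ef*Vf + Em*(1-Vf) = 260*0.57 + 8*0.43 = 151.64 GPa

151.64 GPa


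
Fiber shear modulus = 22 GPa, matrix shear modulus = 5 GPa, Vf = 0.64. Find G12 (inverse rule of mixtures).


1/G12 = Vf/Gf + (1-Vf)/Gm = 0.64/22 + 0.36/5
G12 = 9.89 GPa

9.89 GPa


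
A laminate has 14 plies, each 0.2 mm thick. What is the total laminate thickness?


h = n * t_ply = 14 * 0.2 = 2.8 mm

2.8 mm


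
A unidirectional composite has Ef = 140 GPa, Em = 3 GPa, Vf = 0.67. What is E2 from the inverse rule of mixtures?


1/E2 = Vf/Ef + (1-Vf)/Em = 0.67/140 + 0.33/3
E2 = 8.71 GPa

8.71 GPa


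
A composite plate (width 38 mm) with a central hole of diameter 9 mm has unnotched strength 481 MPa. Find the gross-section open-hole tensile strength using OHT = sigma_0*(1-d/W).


OHT = sigma_0*(1-d/W) = 481*(1-9/38) = 367.1 MPa

367.1 MPa


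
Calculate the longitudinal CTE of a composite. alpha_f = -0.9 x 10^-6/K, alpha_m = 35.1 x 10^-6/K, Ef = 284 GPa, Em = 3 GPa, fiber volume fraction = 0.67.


E1 = Ef*Vf + Em*(1-Vf) = 191.27
alpha_1 = (alpha_f*Ef*Vf + alpha_m*Em*(1-Vf))/E1 = -0.71 x 10^-6/K

-0.71 x 10^-6/K


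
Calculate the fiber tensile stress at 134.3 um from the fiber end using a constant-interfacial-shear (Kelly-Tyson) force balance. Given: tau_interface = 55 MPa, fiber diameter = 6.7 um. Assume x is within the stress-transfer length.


Force balance: sigma_f * (pi*d^2/4) = tau * (pi*d) * x  ->  sigma_f = 4 * tau * x / d
sigma_f = 4 * 55 * 134.3 / 6.7 = 4409.9 MPa

4409.9 MPa


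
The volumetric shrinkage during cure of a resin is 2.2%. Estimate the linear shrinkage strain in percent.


Linear shrinkage ≈ vol_shrink/3 = 2.2/3 = 0.733%

0.733%


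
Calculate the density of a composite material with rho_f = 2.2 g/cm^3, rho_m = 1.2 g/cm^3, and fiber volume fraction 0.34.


rho_c = rho_f*Vf + rho_m*(1-Vf) = 2.2*0.34 + 1.2*0.66 = 1.54 g/cm^3

1.54 g/cm^3


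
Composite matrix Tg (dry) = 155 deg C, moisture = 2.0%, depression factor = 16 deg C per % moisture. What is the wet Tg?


Tg_wet = Tg_dry - k*moisture = 155 - 16*2.0 = 123.0 deg C

123.0 deg C


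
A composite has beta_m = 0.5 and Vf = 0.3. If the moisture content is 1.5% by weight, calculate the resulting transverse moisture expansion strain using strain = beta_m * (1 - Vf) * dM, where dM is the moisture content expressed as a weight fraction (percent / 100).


dM = 1.5/100 = 0.015
strain = beta_m * (1-Vf) * dM = 0.5 * 0.7 * 0.015 = 0.00525

0.00525


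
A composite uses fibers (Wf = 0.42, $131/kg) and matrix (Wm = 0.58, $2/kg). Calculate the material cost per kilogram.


Cost = cost_f*Wf + cost_m*Wm = 131*0.42 + 2*0.58 = $56.18/kg

$56.18/kg


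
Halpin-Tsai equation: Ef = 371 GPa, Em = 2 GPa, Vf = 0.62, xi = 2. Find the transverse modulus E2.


eta = (Ef/Em - 1)/(Ef/Em + xi) = (185.5 - 1)/(185.5 + 2) = 0.984
E2 = Em*(1+xi*eta*Vf)/(1-eta*Vf) = 11.39 GPa

11.39 GPa


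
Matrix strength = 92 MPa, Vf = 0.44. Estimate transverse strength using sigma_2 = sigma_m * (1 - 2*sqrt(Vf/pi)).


factor = 1 - 2*sqrt(0.44/pi) = 0.2515
sigma_2 = 92 * 0.2515 = 23.14 MPa

23.14 MPa


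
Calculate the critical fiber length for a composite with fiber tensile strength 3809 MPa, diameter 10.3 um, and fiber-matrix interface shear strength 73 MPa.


Lc = sigma_f * d / (2 * tau_i) = 3809 * 10.3 / (2 * 73) = 268.7 um

268.7 um


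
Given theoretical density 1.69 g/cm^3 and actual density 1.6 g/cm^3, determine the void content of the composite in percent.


Void% = (rho_theo - rho_actual)/rho_theo * 100 = (1.69 - 1.6)/1.69 * 100 = 5.33%

5.33%


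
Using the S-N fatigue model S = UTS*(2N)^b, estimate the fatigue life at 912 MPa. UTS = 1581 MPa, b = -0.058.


N = 0.5 * (S/UTS)^(1/b) = 0.5 * (912/1581)^(1/-0.058) = 6585.2762 cycles

6585.2762 cycles


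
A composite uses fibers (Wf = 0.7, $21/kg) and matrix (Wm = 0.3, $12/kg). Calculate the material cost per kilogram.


Cost = cost_f*Wf + cost_m*Wm = 21*0.7 + 12*0.3 = $18.3/kg

$18.3/kg


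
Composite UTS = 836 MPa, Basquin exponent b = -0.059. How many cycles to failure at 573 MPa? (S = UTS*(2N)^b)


N = 0.5 * (S/UTS)^(1/b) = 0.5 * (573/836)^(1/-0.059) = 301.6522 cycles

301.6522 cycles


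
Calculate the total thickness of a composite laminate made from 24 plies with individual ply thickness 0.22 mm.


h = n * t_ply = 24 * 0.22 = 5.28 mm

5.28 mm


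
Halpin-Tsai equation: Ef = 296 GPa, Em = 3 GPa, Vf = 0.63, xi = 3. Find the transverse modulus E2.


eta = (Ef/Em - 1)/(Ef/Em + xi) = (98.6667 - 1)/(98.6667 + 3) = 0.9607
E2 = Em*(1+xi*eta*Vf)/(1-eta*Vf) = 21.4 GPa

21.4 GPa


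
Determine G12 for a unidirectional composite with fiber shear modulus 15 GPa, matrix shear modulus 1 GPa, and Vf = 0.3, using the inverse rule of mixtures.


1/G12 = Vf/Gf + (1-Vf)/Gm = 0.3/15 + 0.7/1
G12 = 1.39 GPa

1.39 GPa


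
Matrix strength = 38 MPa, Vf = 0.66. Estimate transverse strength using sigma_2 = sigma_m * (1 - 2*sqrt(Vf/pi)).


factor = 1 - 2*sqrt(0.66/pi) = 0.0833
sigma_2 = 38 * 0.0833 = 3.17 MPa

3.17 MPa


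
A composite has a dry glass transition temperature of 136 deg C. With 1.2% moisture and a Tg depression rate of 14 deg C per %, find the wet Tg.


Tg_wet = Tg_dry - k*moisture = 136 - 14*1.2 = 119.2 deg C

119.2 deg C


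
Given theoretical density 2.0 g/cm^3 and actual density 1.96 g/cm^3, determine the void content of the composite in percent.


Void% = (rho_theo - rho_actual)/rho_theo * 100 = (2.0 - 1.96)/2.0 * 100 = 2.0%

2.0%


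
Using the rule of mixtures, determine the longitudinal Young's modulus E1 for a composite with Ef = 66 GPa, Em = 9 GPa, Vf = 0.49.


E1 = Ef*Vf + Em*(1-Vf) = 66*0.49 + 9*0.51 = 36.93 GPa

36.93 GPa


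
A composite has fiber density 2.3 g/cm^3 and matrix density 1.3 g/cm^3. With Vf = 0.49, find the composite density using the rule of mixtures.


rho_c = rho_f*Vf + rho_m*(1-Vf) = 2.3*0.49 + 1.3*0.51 = 1.79 g/cm^3

1.79 g/cm^3


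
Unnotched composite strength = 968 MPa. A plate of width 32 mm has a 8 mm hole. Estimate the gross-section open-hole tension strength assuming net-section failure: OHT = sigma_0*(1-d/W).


OHT = sigma_0*(1-d/W) = 968*(1-8/32) = 726.0 MPa

726.0 MPa


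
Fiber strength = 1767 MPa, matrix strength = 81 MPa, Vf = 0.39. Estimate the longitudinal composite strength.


sigma_1 = sigma_f*Vf + sigma_m*(1-Vf) = 1767*0.39 + 81*0.61 = 738.5 MPa

738.5 MPa


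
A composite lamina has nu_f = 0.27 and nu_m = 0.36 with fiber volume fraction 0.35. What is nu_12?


nu_12 = nu_f*Vf + nu_m*(1-Vf) = 0.27*0.35 + 0.36*0.65 = 0.3285

0.3285


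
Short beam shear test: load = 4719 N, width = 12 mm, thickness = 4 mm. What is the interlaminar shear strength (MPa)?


ILSS = 3F/(4bh) = 3*4719/(4*12*4) = 73.73 MPa

73.73 MPa


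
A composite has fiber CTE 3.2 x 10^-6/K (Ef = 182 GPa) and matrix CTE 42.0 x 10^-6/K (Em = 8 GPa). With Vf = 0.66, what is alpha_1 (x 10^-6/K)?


E1 = Ef*Vf + Em*(1-Vf) = 122.84
alpha_1 = (alpha_f*Ef*Vf + alpha_m*Em*(1-Vf))/E1 = 4.06 x 10^-6/K

4.06 x 10^-6/K


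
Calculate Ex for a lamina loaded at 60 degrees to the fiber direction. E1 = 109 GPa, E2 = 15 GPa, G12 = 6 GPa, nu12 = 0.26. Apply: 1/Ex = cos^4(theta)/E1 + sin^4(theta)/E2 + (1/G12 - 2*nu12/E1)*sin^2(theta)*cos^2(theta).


cos^4(60) = 0.0625, sin^4(60) = 0.5625, sin^2(60)*cos^2(60) = 0.1875
1/G12 - 2*nu12/E1 = 1/6 - 2*0.26/109 = 0.161896 GPa^-1
1/Ex = 0.0625/109 + 0.5625/15 + 0.161896*0.1875 = 0.0684289 GPa^-1
Ex = 14.61 GPa

14.61 GPa


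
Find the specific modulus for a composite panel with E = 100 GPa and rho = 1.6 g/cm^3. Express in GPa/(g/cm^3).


Specific stiffness = E/rho = 100/1.6 = 62.5 GPa/(g/cm^3)

62.5 GPa/(g/cm^3)


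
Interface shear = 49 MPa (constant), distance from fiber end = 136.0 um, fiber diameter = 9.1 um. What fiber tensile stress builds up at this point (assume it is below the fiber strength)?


Force balance: sigma_f * (pi*d^2/4) = tau * (pi*d) * x  ->  sigma_f = 4 * tau * x / d
sigma_f = 4 * 49 * 136.0 / 9.1 = 2929.2 MPa

2929.2 MPa


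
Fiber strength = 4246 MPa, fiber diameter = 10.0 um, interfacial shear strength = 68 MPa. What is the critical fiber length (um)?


Lc = sigma_f * d / (2 * tau_i) = 4246 * 10.0 / (2 * 68) = 312.2 um

312.2 um


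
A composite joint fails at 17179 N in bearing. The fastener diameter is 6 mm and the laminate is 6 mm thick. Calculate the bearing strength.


sigma_br = F/(d*h) = 17179/(6*6) = 477.2 MPa

477.2 MPa


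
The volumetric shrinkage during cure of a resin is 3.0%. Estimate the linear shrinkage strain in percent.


Linear shrinkage ≈ vol_shrink/3 = 3.0/3 = 1.0%

1.0%


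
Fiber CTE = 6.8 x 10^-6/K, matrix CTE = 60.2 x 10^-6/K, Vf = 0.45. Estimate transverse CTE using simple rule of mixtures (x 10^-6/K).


alpha_2 = alpha_f*Vf + alpha_m*(1-Vf) = 6.8*0.45 + 60.2*0.55 = 36.2 x 10^-6/K

36.2 x 10^-6/K


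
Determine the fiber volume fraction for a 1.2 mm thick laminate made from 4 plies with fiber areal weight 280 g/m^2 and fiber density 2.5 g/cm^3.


Vf = n * FAW / (rho_f * h * 1000) = 4 * 280 / (2.5 * 1.2 * 1000) = 0.3733

0.3733


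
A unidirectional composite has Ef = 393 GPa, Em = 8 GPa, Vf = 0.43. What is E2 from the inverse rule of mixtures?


1/E2 = Vf/Ef + (1-Vf)/Em = 0.43/393 + 0.57/8
E2 = 13.82 GPa

13.82 GPa


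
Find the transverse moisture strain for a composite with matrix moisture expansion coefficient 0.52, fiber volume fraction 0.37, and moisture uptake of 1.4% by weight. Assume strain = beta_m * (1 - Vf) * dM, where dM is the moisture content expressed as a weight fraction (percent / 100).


dM = 1.4/100 = 0.014
strain = beta_m * (1-Vf) * dM = 0.52 * 0.63 * 0.014 = 0.0045864

0.0045864


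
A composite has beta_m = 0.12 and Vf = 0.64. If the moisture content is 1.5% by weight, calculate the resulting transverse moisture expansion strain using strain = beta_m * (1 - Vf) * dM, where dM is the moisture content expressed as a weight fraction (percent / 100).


dM = 1.5/100 = 0.015
strain = beta_m * (1-Vf) * dM = 0.12 * 0.36 * 0.015 = 0.000648

0.000648


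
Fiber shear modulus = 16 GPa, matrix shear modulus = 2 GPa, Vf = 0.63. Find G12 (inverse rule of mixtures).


1/G12 = Vf/Gf + (1-Vf)/Gm = 0.63/16 + 0.37/2
G12 = 4.46 GPa

4.46 GPa


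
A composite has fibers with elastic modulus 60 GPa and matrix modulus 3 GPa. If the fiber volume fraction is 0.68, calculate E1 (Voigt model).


E1 = Ef*Vf + Em*(1-Vf) = 60*0.68 + 3*0.32 = 41.76 GPa

41.76 GPa


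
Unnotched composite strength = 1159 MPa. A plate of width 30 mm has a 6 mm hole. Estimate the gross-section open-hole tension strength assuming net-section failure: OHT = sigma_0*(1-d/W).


OHT = sigma_0*(1-d/W) = 1159*(1-6/30) = 927.2 MPa

927.2 MPa


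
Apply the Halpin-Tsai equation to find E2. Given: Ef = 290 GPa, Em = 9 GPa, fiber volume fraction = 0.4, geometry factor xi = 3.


eta = (Ef/Em - 1)/(Ef/Em + xi) = (32.2222 - 1)/(32.2222 + 3) = 0.8864
E2 = Em*(1+xi*eta*Vf)/(1-eta*Vf) = 28.78 GPa

28.78 GPa


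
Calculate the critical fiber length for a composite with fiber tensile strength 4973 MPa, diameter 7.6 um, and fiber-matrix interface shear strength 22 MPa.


Lc = sigma_f * d / (2 * tau_i) = 4973 * 7.6 / (2 * 22) = 859.0 um

859.0 um


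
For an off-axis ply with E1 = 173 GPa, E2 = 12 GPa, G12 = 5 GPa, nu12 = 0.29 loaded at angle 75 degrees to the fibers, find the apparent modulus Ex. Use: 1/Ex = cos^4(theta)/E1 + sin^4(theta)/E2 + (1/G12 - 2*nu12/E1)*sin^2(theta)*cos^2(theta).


cos^4(75) = 0.004487, sin^4(75) = 0.870513, sin^2(75)*cos^2(75) = 0.0625
1/G12 - 2*nu12/E1 = 1/5 - 2*0.29/173 = 0.196647 GPa^-1
1/Ex = 0.004487/173 + 0.870513/12 + 0.196647*0.0625 = 0.0848591 GPa^-1
Ex = 11.78 GPa

11.78 GPa


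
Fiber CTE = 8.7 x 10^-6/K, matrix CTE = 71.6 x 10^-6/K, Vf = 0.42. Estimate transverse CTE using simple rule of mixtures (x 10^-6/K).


alpha_2 = alpha_f*Vf + alpha_m*(1-Vf) = 8.7*0.42 + 71.6*0.58 = 45.2 x 10^-6/K

45.2 x 10^-6/K


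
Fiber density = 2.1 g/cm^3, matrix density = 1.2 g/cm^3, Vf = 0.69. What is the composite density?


rho_c = rho_f*Vf + rho_m*(1-Vf) = 2.1*0.69 + 1.2*0.31 = 1.821 g/cm^3

1.821 g/cm^3


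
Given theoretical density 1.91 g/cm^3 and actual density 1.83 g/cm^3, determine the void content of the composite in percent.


Void% = (rho_theo - rho_actual)/rho_theo * 100 = (1.91 - 1.83)/1.91 * 100 = 4.19%

4.19%


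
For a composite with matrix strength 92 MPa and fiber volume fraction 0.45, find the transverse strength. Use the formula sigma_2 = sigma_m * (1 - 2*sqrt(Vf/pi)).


factor = 1 - 2*sqrt(0.45/pi) = 0.2431
sigma_2 = 92 * 0.2431 = 22.36 MPa

22.36 MPa


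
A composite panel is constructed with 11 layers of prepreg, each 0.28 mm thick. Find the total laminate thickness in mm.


h = n * t_ply = 11 * 0.28 = 3.08 mm

3.08 mm


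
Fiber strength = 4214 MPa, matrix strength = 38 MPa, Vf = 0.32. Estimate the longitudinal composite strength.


sigma_1 = sigma_f*Vf + sigma_m*(1-Vf) = 4214*0.32 + 38*0.68 = 1374.3 MPa

1374.3 MPa


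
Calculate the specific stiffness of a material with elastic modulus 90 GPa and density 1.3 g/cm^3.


Specific stiffness = E/rho = 90/1.3 = 69.2 GPa/(g/cm^3)

69.2 GPa/(g/cm^3)


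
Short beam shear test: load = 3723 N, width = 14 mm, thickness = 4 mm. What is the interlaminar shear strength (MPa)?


ILSS = 3F/(4bh) = 3*3723/(4*14*4) = 49.86 MPa

49.86 MPa


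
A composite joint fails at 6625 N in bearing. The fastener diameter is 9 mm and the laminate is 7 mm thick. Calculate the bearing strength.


sigma_br = F/(d*h) = 6625/(9*7) = 105.2 MPa

105.2 MPa


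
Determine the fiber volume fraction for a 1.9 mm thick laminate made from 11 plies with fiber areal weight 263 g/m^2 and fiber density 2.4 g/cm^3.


Vf = n * FAW / (rho_f * h * 1000) = 11 * 263 / (2.4 * 1.9 * 1000) = 0.6344

0.6344


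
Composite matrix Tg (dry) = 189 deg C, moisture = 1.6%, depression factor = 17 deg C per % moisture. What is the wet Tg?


Tg_wet = Tg_dry - k*moisture = 189 - 17*1.6 = 161.8 deg C

161.8 deg C


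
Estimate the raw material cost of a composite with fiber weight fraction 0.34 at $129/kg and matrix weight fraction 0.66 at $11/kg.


Cost = cost_f*Wf + cost_m*Wm = 129*0.34 + 11*0.66 = $51.12/kg

$51.12/kg


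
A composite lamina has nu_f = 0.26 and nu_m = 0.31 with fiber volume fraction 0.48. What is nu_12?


nu_12 = nu_f*Vf + nu_m*(1-Vf) = 0.26*0.48 + 0.31*0.52 = 0.286

0.286


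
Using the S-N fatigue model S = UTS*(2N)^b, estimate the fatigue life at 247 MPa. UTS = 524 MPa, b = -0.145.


N = 0.5 * (S/UTS)^(1/b) = 0.5 * (247/524)^(1/-0.145) = 89.4583 cycles

89.4583 cycles


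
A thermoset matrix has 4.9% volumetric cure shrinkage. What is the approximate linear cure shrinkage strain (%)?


Linear shrinkage ≈ vol_shrink/3 = 4.9/3 = 1.633%

1.633%


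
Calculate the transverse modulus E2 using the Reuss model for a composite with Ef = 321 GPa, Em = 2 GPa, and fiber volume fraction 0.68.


1/E2 = Vf/Ef + (1-Vf)/Em = 0.68/321 + 0.32/2
E2 = 6.17 GPa

6.17 GPa


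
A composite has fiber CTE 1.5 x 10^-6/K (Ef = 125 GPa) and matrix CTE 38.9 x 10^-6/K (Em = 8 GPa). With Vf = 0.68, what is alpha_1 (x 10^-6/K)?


E1 = Ef*Vf + Em*(1-Vf) = 87.56
alpha_1 = (alpha_f*Ef*Vf + alpha_m*Em*(1-Vf))/E1 = 2.59 x 10^-6/K

2.59 x 10^-6/K


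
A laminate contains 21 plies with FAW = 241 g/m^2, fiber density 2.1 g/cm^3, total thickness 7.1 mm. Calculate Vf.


Vf = n * FAW / (rho_f * h * 1000) = 21 * 241 / (2.1 * 7.1 * 1000) = 0.3394

0.3394


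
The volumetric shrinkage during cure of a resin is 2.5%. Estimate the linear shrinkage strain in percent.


Linear shrinkage ≈ vol_shrink/3 = 2.5/3 = 0.833%

0.833%


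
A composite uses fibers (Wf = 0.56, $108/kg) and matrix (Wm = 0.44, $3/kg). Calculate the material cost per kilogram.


Cost = cost_f*Wf + cost_m*Wm = 108*0.56 + 3*0.44 = $61.8/kg

$61.8/kg


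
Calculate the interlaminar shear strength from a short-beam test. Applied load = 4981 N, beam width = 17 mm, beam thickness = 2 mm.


ILSS = 3F/(4bh) = 3*4981/(4*17*2) = 109.88 MPa

109.88 MPa


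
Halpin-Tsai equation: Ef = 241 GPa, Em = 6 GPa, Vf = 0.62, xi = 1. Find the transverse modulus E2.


eta = (Ef/Em - 1)/(Ef/Em + xi) = (40.1667 - 1)/(40.1667 + 1) = 0.9514
E2 = Em*(1+xi*eta*Vf)/(1-eta*Vf) = 23.26 GPa

23.26 GPa


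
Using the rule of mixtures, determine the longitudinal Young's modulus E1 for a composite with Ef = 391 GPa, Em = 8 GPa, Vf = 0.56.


E1 = Ef*Vf + Em*(1-Vf) = 391*0.56 + 8*0.44 = 222.48 GPa

222.48 GPa


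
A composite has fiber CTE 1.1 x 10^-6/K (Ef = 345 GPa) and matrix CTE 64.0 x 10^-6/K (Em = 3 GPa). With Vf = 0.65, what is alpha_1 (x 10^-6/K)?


E1 = Ef*Vf + Em*(1-Vf) = 225.3
alpha_1 = (alpha_f*Ef*Vf + alpha_m*Em*(1-Vf))/E1 = 1.39 x 10^-6/K

1.39 x 10^-6/K


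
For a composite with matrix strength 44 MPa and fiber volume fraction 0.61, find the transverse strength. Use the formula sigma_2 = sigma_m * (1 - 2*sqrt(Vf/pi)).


factor = 1 - 2*sqrt(0.61/pi) = 0.1187
sigma_2 = 44 * 0.1187 = 5.22 MPa

5.22 MPa


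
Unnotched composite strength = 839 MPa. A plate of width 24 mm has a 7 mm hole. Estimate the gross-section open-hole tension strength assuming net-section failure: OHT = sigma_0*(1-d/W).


OHT = sigma_0*(1-d/W) = 839*(1-7/24) = 594.3 MPa

594.3 MPa


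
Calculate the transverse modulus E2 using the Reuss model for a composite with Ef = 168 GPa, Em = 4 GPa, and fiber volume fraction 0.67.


1/E2 = Vf/Ef + (1-Vf)/Em = 0.67/168 + 0.33/4
E2 = 11.56 GPa

11.56 GPa


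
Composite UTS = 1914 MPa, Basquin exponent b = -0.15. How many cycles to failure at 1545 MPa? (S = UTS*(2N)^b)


N = 0.5 * (S/UTS)^(1/b) = 0.5 * (1545/1914)^(1/-0.15) = 2.0848 cycles

2.0848 cycles


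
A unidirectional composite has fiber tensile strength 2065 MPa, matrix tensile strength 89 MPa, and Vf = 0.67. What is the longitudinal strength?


sigma_1 = sigma_f*Vf + sigma_m*(1-Vf) = 2065*0.67 + 89*0.33 = 1412.9 MPa

1412.9 MPa


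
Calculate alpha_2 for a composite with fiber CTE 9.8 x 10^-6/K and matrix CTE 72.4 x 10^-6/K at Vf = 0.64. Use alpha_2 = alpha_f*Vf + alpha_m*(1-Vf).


alpha_2 = alpha_f*Vf + alpha_m*(1-Vf) = 9.8*0.64 + 72.4*0.36 = 32.3 x 10^-6/K

32.3 x 10^-6/K


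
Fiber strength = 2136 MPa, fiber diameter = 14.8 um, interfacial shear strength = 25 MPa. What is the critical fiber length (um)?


Lc = sigma_f * d / (2 * tau_i) = 2136 * 14.8 / (2 * 25) = 632.3 um

632.3 um


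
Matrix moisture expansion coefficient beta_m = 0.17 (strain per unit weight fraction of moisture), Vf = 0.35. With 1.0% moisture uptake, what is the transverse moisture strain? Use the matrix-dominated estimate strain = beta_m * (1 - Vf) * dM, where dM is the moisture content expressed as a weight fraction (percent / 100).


dM = 1.0/100 = 0.01
strain = beta_m * (1-Vf) * dM = 0.17 * 0.65 * 0.01 = 0.001105

0.001105


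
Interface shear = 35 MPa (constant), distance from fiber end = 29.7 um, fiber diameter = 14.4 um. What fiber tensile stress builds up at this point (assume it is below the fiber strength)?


Force balance: sigma_f * (pi*d^2/4) = tau * (pi*d) * x  ->  sigma_f = 4 * tau * x / d
sigma_f = 4 * 35 * 29.7 / 14.4 = 288.8 MPa

288.8 MPa


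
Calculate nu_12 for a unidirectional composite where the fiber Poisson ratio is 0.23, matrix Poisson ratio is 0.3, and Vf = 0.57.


nu_12 = nu_f*Vf + nu_m*(1-Vf) = 0.23*0.57 + 0.3*0.43 = 0.2601

0.2601


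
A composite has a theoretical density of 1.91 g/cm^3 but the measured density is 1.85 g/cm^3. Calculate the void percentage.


Void% = (rho_theo - rho_actual)/rho_theo * 100 = (1.91 - 1.85)/1.91 * 100 = 3.14%

3.14%
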